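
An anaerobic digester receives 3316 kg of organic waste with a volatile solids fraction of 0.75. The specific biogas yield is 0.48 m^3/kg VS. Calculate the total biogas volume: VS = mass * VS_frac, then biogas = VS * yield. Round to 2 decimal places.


Compute volatile solids:
  VS = mass * VS_fraction = 3316 * 0.75 = 2487.0 kg
Calculate biogas volume:
  Biogas = VS * specific_yield = 2487.0 * 0.48
  Biogas = 1193.76 m^3

1193.76


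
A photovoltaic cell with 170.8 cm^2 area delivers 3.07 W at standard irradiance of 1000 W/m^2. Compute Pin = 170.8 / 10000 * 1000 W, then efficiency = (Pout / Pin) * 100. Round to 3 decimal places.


First compute the input power:
  Pin = area_cm2 / 10000 * G = 170.8 / 10000 * 1000 = 17.08 W
Then compute efficiency:
  Efficiency = (Pout / Pin) * 100 = (3.07 / 17.08) * 100
  Efficiency = 17.974%

17.974


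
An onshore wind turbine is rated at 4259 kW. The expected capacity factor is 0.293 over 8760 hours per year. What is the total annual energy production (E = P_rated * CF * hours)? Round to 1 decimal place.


Annual energy = rated_kW * capacity_factor * hours_per_year
Given: P_rated = 4259 kW, CF = 0.293, hours = 8760
E = 4259 * 0.293 * 8760
E = 10931490.1 kWh

10931490.1


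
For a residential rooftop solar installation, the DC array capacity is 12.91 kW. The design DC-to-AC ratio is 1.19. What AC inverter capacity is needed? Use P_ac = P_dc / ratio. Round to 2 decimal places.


The inverter AC capacity is determined by the DC/AC ratio.
Given: P_dc = 12.91 kW, DC/AC ratio = 1.19
P_ac = P_dc / ratio = 12.91 / 1.19
P_ac = 10.85 kW

10.85


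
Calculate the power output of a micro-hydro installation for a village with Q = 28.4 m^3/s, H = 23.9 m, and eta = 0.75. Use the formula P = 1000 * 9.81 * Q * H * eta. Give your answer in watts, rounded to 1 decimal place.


Apply the hydropower formula P = rho * g * Q * H * eta
rho * g = 1000 * 9.81 = 9810.0
P = 9810.0 * 28.4 * 23.9 * 0.75
P = 4993976.7 W

4993976.7


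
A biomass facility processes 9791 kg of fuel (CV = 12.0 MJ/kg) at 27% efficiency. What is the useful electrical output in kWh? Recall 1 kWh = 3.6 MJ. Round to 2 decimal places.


Total energy = mass * CV = 9791 * 12.0 = 117492.0 MJ
Useful energy = total * eta = 117492.0 * 0.27 = 31722.84 MJ
Convert to kWh: 31722.84 / 3.6
Useful energy = 8811.90 kWh

8811.90


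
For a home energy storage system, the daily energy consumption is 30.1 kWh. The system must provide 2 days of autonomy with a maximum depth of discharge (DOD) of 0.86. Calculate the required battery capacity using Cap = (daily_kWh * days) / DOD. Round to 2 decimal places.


Total energy needed = daily * days = 30.1 * 2 = 60.2 kWh
Account for depth of discharge:
  Cap = total_energy / DOD = 60.2 / 0.86
  Cap = 70.00 kWh

70.00


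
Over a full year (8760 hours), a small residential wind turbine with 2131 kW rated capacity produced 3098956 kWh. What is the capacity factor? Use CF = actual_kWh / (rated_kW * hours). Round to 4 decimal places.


Capacity factor = actual output / maximum possible output
Maximum possible = rated * hours = 2131 * 8760 = 18667560 kWh
CF = 3098956 / 18667560
CF = 0.1660

0.1660


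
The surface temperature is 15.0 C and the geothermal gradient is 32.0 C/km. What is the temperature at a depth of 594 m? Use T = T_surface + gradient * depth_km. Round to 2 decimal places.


Convert depth to km: 594 / 1000 = 0.594 km
Temperature increase = gradient * depth_km = 32.0 * 0.594 = 19.01 C
Temperature at depth = T_surface + delta_T = 15.0 + 19.01
T = 34.01 C

34.01


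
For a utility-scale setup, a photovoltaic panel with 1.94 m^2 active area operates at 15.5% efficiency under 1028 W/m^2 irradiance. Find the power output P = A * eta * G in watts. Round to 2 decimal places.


Use the solar power formula P = A * eta * G.
Given: A = 1.94 m^2, eta = 0.155, G = 1028 W/m^2
P = 1.94 * 0.155 * 1028
P = 309.12 W

309.12


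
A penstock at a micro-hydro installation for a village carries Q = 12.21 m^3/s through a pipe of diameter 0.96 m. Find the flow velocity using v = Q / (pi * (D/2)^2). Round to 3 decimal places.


Compute pipe cross-sectional area:
  A = pi * (D/2)^2 = pi * (0.96/2)^2 = 0.7238 m^2
Calculate velocity:
  v = Q / A = 12.21 / 0.7238
  v = 16.869 m/s

16.869


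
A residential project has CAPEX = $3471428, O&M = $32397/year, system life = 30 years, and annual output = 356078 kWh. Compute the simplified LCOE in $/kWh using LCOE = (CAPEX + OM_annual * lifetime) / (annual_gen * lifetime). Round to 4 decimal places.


Total cost = CAPEX + OM * lifetime = 3471428 + 32397 * 30 = 3471428 + 971910 = 4443338
Total generation = annual * lifetime = 356078 * 30 = 10682340 kWh
LCOE = 4443338 / 10682340
LCOE = 0.4160 $/kWh

0.4160


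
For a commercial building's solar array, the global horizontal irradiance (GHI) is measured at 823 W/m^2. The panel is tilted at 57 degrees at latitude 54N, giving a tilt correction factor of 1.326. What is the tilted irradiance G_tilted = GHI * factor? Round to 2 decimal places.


Identify the given values:
  GHI = 823 W/m^2, tilt correction factor = 1.326
Apply the formula G_tilted = GHI * factor:
  G_tilted = 823 * 1.326
  G_tilted = 1091.30 W/m^2

1091.30


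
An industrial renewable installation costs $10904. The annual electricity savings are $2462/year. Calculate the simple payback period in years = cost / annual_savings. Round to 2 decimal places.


Simple payback period = initial cost / annual savings
Payback = 10904 / 2462
Payback = 4.43 years

4.43


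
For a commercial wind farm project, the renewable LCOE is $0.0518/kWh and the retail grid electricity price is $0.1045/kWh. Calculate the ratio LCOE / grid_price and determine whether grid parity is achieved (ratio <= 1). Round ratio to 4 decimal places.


Compare LCOE to grid price:
  LCOE = $0.0518/kWh, Grid price = $0.1045/kWh
  Ratio = LCOE / grid_price = 0.0518 / 0.1045 = 0.4957
  Grid parity achieved (ratio <= 1)? yes

0.4957


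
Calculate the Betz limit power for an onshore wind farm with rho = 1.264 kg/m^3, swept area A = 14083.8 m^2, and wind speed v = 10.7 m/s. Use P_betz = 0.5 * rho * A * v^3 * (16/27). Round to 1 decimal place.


The Betz coefficient Cp_max = 16/27 = 0.5926
v^3 = 10.7^3 = 1225.043
P_betz = 0.5 * rho * A * v^3 * Cp_max
P_betz = 0.5 * 1.264 * 14083.8 * 1225.043 * 0.5926
P_betz = 6461665.6 W

6461665.6


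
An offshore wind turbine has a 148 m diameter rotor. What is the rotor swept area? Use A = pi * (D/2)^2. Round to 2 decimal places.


Compute the rotor radius:
  r = D / 2 = 148 / 2 = 74.0 m
Calculate swept area:
  A = pi * r^2 = pi * 74.0^2
  A = 17203.36 m^2

17203.36


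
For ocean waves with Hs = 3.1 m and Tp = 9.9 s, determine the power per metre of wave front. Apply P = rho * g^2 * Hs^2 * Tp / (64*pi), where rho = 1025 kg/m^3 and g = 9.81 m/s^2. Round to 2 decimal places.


Apply wave power formula:
  g^2 = 9.81^2 = 96.2361
  Hs^2 = 3.1^2 = 9.61
  Numerator = rho * g^2 * Hs^2 * Tp = 1025 * 96.2361 * 9.61 * 9.9 = 9384701.48
  Denominator = 64 * pi = 201.0619
  P = 9384701.48 / 201.0619 = 46675.68 W/m

46675.68


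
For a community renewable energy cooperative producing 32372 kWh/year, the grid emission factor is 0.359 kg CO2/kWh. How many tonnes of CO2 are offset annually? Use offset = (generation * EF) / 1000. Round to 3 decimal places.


CO2 offset in kg = generation * emission_factor
CO2 offset = 32372 * 0.359 = 11621.55 kg
Convert to tonnes:
  CO2 offset = 11621.55 / 1000 = 11.622 tonnes

11.622


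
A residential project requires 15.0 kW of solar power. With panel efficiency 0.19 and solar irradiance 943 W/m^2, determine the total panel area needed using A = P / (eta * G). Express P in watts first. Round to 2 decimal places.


Convert target power to watts: P = 15.0 * 1000 = 15000.0 W
Compute denominator: eta * G = 0.19 * 943 = 179.17
Required area A = P / (eta * G) = 15000.0 / 179.17
A = 83.72 m^2

83.72


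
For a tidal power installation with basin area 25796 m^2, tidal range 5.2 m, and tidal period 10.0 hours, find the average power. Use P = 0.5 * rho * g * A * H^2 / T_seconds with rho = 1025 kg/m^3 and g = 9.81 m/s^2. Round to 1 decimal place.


Convert period to seconds: T = 10.0 * 3600 = 36000.0 s
H^2 = 5.2^2 = 27.04
P = 0.5 * rho * g * A * H^2 / T
P = 0.5 * 1025 * 9.81 * 25796 * 27.04 / 36000.0
P = 97413.6 W

97413.6


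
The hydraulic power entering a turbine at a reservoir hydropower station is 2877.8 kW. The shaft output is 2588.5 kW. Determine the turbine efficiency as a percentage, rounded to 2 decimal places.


Turbine efficiency = (output power / input power) * 100
eta = (2588.5 / 2877.8) * 100
eta = 89.95%

89.95


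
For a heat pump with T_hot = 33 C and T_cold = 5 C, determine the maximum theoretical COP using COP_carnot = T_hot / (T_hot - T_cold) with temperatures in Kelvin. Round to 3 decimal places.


Convert to Kelvin:
  T_hot = 33 + 273.15 = 306.15 K
  T_cold = 5 + 273.15 = 278.15 K
Apply Carnot COP formula:
  COP = T_hot_K / (T_hot_K - T_cold_K) = 306.15 / 28.0
  COP = 10.934

10.934


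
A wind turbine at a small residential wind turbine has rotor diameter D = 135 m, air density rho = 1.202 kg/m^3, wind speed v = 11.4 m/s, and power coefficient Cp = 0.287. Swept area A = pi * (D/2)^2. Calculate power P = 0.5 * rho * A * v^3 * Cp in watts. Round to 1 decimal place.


Step 1 -- Compute swept area:
  A = pi * (D/2)^2 = pi * (135/2)^2 = 14313.88 m^2
Step 2 -- Apply wind power equation:
  P = 0.5 * rho * A * v^3 * Cp
  v^3 = 11.4^3 = 1481.544
  P = 0.5 * 1.202 * 14313.88 * 1481.544 * 0.287
  P = 3657870.6 W

3657870.6


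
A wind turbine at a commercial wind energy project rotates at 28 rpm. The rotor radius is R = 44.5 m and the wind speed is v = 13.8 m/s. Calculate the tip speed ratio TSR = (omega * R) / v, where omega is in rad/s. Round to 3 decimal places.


Convert rotational speed to rad/s:
  omega = 28 * 2 * pi / 60 = 2.9322 rad/s
Compute tip speed:
  v_tip = omega * R = 2.9322 * 44.5 = 130.481 m/s
Tip speed ratio:
  TSR = v_tip / v_wind = 130.481 / 13.8 = 9.455

9.455


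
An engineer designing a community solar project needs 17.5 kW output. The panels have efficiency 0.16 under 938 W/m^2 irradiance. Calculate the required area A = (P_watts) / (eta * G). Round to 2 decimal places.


Convert target power to watts: P = 17.5 * 1000 = 17500.0 W
Compute denominator: eta * G = 0.16 * 938 = 150.08
Required area A = P / (eta * G) = 17500.0 / 150.08
A = 116.60 m^2

116.60


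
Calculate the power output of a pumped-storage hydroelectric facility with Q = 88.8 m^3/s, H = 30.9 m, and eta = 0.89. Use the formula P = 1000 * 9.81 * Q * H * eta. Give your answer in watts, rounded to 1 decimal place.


Apply the hydropower formula P = rho * g * Q * H * eta
rho * g = 1000 * 9.81 = 9810.0
P = 9810.0 * 88.8 * 30.9 * 0.89
P = 23956891.1 W

23956891.1


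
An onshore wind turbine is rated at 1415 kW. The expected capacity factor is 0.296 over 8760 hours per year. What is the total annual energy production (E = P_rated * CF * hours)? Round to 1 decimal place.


Annual energy = rated_kW * capacity_factor * hours_per_year
Given: P_rated = 1415 kW, CF = 0.296, hours = 8760
E = 1415 * 0.296 * 8760
E = 3669038.4 kWh

3669038.4


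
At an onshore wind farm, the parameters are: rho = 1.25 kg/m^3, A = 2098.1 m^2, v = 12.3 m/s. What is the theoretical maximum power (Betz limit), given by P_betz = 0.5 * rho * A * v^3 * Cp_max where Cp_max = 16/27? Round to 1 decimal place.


The Betz coefficient Cp_max = 16/27 = 0.5926
v^3 = 12.3^3 = 1860.867
P_betz = 0.5 * rho * A * v^3 * Cp_max
P_betz = 0.5 * 1.25 * 2098.1 * 1860.867 * 0.5926
P_betz = 1446031.5 W

1446031.5


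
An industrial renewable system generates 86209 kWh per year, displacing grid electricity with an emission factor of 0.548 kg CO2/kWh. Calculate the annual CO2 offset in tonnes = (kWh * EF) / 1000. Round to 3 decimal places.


CO2 offset in kg = generation * emission_factor
CO2 offset = 86209 * 0.548 = 47242.53 kg
Convert to tonnes:
  CO2 offset = 47242.53 / 1000 = 47.243 tonnes

47.243


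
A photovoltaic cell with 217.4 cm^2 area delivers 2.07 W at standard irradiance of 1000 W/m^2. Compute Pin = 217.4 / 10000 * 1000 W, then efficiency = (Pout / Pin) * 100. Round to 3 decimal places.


First compute the input power:
  Pin = area_cm2 / 10000 * G = 217.4 / 10000 * 1000 = 21.74 W
Then compute efficiency:
  Efficiency = (Pout / Pin) * 100 = (2.07 / 21.74) * 100
  Efficiency = 9.522%

9.522


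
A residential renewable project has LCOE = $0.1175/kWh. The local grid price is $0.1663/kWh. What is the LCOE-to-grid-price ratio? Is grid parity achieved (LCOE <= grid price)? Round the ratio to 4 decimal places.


Compare LCOE to grid price:
  LCOE = $0.1175/kWh, Grid price = $0.1663/kWh
  Ratio = LCOE / grid_price = 0.1175 / 0.1663 = 0.7066
  Grid parity achieved (ratio <= 1)? yes

0.7066


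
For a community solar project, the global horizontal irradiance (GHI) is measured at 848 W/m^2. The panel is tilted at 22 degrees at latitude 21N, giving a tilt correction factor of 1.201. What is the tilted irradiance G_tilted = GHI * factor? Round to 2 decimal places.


Identify the given values:
  GHI = 848 W/m^2, tilt correction factor = 1.201
Apply the formula G_tilted = GHI * factor:
  G_tilted = 848 * 1.201
  G_tilted = 1018.45 W/m^2

1018.45


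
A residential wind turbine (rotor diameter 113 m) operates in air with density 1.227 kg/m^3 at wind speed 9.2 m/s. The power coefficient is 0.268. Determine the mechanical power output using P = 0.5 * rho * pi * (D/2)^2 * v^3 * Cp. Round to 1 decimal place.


Step 1 -- Compute swept area:
  A = pi * (D/2)^2 = pi * (113/2)^2 = 10028.75 m^2
Step 2 -- Apply wind power equation:
  P = 0.5 * rho * A * v^3 * Cp
  v^3 = 9.2^3 = 778.688
  P = 0.5 * 1.227 * 10028.75 * 778.688 * 0.268
  P = 1283984.0 W

1283984.0


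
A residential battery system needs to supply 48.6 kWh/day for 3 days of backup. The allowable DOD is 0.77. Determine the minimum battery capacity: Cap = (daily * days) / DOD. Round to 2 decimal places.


Total energy needed = daily * days = 48.6 * 3 = 145.8 kWh
Account for depth of discharge:
  Cap = total_energy / DOD = 145.8 / 0.77
  Cap = 189.35 kWh

189.35


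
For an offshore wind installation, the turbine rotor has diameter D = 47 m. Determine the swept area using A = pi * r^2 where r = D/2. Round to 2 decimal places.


Compute the rotor radius:
  r = D / 2 = 47 / 2 = 23.5 m
Calculate swept area:
  A = pi * r^2 = pi * 23.5^2
  A = 1734.94 m^2

1734.94


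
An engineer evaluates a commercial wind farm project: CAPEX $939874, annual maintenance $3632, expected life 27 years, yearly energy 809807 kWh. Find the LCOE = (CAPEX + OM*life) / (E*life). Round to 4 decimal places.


Total cost = CAPEX + OM * lifetime = 939874 + 3632 * 27 = 939874 + 98064 = 1037938
Total generation = annual * lifetime = 809807 * 27 = 21864789 kWh
LCOE = 1037938 / 21864789
LCOE = 0.0475 $/kWh

0.0475


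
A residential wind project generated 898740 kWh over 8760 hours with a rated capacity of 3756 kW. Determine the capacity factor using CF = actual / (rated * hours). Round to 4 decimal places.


Capacity factor = actual output / maximum possible output
Maximum possible = rated * hours = 3756 * 8760 = 32902560 kWh
CF = 898740 / 32902560
CF = 0.0273

0.0273


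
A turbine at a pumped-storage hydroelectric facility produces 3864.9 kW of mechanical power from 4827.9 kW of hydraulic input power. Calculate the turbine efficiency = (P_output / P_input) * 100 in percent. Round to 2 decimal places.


Turbine efficiency = (output power / input power) * 100
eta = (3864.9 / 4827.9) * 100
eta = 80.05%

80.05


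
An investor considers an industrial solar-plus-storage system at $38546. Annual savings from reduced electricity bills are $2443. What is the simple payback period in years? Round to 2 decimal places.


Simple payback period = initial cost / annual savings
Payback = 38546 / 2443
Payback = 15.78 years

15.78


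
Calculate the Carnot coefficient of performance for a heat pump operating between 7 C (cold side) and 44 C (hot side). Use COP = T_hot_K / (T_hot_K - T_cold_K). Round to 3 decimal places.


Convert to Kelvin:
  T_hot = 44 + 273.15 = 317.15 K
  T_cold = 7 + 273.15 = 280.15 K
Apply Carnot COP formula:
  COP = T_hot_K / (T_hot_K - T_cold_K) = 317.15 / 37.0
  COP = 8.572

8.572


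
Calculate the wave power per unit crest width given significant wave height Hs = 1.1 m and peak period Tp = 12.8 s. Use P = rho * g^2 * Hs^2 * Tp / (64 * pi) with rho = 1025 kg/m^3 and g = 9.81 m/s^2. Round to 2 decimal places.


Apply wave power formula:
  g^2 = 9.81^2 = 96.2361
  Hs^2 = 1.1^2 = 1.21
  Numerator = rho * g^2 * Hs^2 * Tp = 1025 * 96.2361 * 1.21 * 12.8 = 1527767.33
  Denominator = 64 * pi = 201.0619
  P = 1527767.33 / 201.0619 = 7598.49 W/m

7598.49


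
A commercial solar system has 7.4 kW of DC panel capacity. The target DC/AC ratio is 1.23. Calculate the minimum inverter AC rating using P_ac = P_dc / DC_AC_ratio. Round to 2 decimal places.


The inverter AC capacity is determined by the DC/AC ratio.
Given: P_dc = 7.4 kW, DC/AC ratio = 1.23
P_ac = P_dc / ratio = 7.4 / 1.23
P_ac = 6.02 kW

6.02


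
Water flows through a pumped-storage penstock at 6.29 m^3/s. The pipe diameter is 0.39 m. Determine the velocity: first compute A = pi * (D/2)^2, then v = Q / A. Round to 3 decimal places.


Compute pipe cross-sectional area:
  A = pi * (D/2)^2 = pi * (0.39/2)^2 = 0.1195 m^2
Calculate velocity:
  v = Q / A = 6.29 / 0.1195
  v = 52.654 m/s

52.654


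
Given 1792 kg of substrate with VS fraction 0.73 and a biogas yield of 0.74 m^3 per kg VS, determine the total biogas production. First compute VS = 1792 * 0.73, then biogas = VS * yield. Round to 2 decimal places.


Compute volatile solids:
  VS = mass * VS_fraction = 1792 * 0.73 = 1308.16 kg
Calculate biogas volume:
  Biogas = VS * specific_yield = 1308.16 * 0.74
  Biogas = 968.04 m^3

968.04


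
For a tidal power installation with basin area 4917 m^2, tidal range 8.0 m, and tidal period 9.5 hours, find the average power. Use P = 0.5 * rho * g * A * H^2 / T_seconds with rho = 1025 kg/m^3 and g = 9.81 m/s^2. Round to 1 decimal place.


Convert period to seconds: T = 9.5 * 3600 = 34200.0 s
H^2 = 8.0^2 = 64.0
P = 0.5 * rho * g * A * H^2 / T
P = 0.5 * 1025 * 9.81 * 4917 * 64.0 / 34200.0
P = 46261.2 W

46261.2


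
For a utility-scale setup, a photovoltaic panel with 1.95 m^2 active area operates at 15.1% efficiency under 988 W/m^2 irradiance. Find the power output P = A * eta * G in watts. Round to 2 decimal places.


Use the solar power formula P = A * eta * G.
Given: A = 1.95 m^2, eta = 0.151, G = 988 W/m^2
P = 1.95 * 0.151 * 988
P = 290.92 W

290.92


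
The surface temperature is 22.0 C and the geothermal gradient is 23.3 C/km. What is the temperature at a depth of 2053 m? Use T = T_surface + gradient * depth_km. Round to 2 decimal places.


Convert depth to km: 2053 / 1000 = 2.053 km
Temperature increase = gradient * depth_km = 23.3 * 2.053 = 47.83 C
Temperature at depth = T_surface + delta_T = 22.0 + 47.83
T = 69.83 C

69.83


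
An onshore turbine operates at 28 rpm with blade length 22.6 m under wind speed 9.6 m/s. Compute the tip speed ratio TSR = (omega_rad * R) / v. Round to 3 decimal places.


Convert rotational speed to rad/s:
  omega = 28 * 2 * pi / 60 = 2.9322 rad/s
Compute tip speed:
  v_tip = omega * R = 2.9322 * 22.6 = 66.267 m/s
Tip speed ratio:
  TSR = v_tip / v_wind = 66.267 / 9.6 = 6.903

6.903


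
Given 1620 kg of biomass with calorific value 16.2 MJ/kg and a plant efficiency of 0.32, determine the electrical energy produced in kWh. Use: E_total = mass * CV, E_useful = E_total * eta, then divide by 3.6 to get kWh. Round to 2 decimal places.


Total energy = mass * CV = 1620 * 16.2 = 26244.0 MJ
Useful energy = total * eta = 26244.0 * 0.32 = 8398.08 MJ
Convert to kWh: 8398.08 / 3.6
Useful energy = 2332.80 kWh

2332.80


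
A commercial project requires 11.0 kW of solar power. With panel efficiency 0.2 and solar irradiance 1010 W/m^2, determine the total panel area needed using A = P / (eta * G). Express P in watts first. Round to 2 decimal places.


Convert target power to watts: P = 11.0 * 1000 = 11000.0 W
Compute denominator: eta * G = 0.2 * 1010 = 202.0
Required area A = P / (eta * G) = 11000.0 / 202.0
A = 54.46 m^2

54.46


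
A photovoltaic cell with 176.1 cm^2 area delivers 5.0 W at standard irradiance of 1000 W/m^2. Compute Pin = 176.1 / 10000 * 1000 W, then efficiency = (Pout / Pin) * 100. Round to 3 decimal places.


First compute the input power:
  Pin = area_cm2 / 10000 * G = 176.1 / 10000 * 1000 = 17.61 W
Then compute efficiency:
  Efficiency = (Pout / Pin) * 100 = (5.0 / 17.61) * 100
  Efficiency = 28.393%

28.393


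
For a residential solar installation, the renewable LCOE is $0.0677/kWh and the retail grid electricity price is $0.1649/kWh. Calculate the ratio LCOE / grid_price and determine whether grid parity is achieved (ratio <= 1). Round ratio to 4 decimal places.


Compare LCOE to grid price:
  LCOE = $0.0677/kWh, Grid price = $0.1649/kWh
  Ratio = LCOE / grid_price = 0.0677 / 0.1649 = 0.4106
  Grid parity achieved (ratio <= 1)? yes

0.4106


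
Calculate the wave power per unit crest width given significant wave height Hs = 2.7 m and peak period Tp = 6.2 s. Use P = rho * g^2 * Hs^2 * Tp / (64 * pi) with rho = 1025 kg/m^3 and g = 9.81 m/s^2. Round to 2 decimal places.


Apply wave power formula:
  g^2 = 9.81^2 = 96.2361
  Hs^2 = 2.7^2 = 7.29
  Numerator = rho * g^2 * Hs^2 * Tp = 1025 * 96.2361 * 7.29 * 6.2 = 4458421.23
  Denominator = 64 * pi = 201.0619
  P = 4458421.23 / 201.0619 = 22174.37 W/m

22174.37


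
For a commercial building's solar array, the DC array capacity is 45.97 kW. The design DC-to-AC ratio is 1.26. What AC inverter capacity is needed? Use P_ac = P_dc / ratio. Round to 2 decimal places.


The inverter AC capacity is determined by the DC/AC ratio.
Given: P_dc = 45.97 kW, DC/AC ratio = 1.26
P_ac = P_dc / ratio = 45.97 / 1.26
P_ac = 36.48 kW

36.48


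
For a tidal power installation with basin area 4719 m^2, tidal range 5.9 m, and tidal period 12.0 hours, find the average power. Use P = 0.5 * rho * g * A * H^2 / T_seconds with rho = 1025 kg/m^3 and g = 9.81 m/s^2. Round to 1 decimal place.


Convert period to seconds: T = 12.0 * 3600 = 43200.0 s
H^2 = 5.9^2 = 34.81
P = 0.5 * rho * g * A * H^2 / T
P = 0.5 * 1025 * 9.81 * 4719 * 34.81 / 43200.0
P = 19117.6 W

19117.6


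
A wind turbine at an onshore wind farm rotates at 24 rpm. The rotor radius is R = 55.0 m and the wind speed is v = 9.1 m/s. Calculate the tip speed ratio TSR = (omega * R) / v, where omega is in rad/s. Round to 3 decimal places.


Convert rotational speed to rad/s:
  omega = 24 * 2 * pi / 60 = 2.5133 rad/s
Compute tip speed:
  v_tip = omega * R = 2.5133 * 55.0 = 138.23 m/s
Tip speed ratio:
  TSR = v_tip / v_wind = 138.23 / 9.1 = 15.190

15.190


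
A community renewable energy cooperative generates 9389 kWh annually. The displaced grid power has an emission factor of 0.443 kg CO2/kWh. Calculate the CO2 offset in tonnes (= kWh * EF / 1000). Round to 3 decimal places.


CO2 offset in kg = generation * emission_factor
CO2 offset = 9389 * 0.443 = 4159.33 kg
Convert to tonnes:
  CO2 offset = 4159.33 / 1000 = 4.159 tonnes

4.159


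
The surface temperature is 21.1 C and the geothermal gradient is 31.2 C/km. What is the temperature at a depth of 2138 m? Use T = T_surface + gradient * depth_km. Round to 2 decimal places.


Convert depth to km: 2138 / 1000 = 2.138 km
Temperature increase = gradient * depth_km = 31.2 * 2.138 = 66.71 C
Temperature at depth = T_surface + delta_T = 21.1 + 66.71
T = 87.81 C

87.81


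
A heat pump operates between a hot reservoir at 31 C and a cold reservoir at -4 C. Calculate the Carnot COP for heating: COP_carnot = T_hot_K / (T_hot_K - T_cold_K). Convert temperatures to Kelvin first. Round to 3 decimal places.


Convert to Kelvin:
  T_hot = 31 + 273.15 = 304.15 K
  T_cold = -4 + 273.15 = 269.15 K
Apply Carnot COP formula:
  COP = T_hot_K / (T_hot_K - T_cold_K) = 304.15 / 35.0
  COP = 8.690

8.690


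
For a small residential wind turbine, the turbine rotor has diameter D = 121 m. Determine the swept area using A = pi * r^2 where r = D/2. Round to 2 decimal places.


Compute the rotor radius:
  r = D / 2 = 121 / 2 = 60.5 m
Calculate swept area:
  A = pi * r^2 = pi * 60.5^2
  A = 11499.01 m^2

11499.01


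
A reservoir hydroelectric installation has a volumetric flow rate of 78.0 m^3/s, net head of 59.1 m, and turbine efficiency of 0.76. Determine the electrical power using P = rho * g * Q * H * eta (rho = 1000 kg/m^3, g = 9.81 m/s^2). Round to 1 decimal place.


Apply the hydropower formula P = rho * g * Q * H * eta
rho * g = 1000 * 9.81 = 9810.0
P = 9810.0 * 78.0 * 59.1 * 0.76
P = 34368824.9 W

34368824.9


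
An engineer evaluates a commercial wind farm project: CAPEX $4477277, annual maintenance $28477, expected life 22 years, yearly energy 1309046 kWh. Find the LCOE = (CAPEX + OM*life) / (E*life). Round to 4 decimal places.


Total cost = CAPEX + OM * lifetime = 4477277 + 28477 * 22 = 4477277 + 626494 = 5103771
Total generation = annual * lifetime = 1309046 * 22 = 28799012 kWh
LCOE = 5103771 / 28799012
LCOE = 0.1772 $/kWh

0.1772


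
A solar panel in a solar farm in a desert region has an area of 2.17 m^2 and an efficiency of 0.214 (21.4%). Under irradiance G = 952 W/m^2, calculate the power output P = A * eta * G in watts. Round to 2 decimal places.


Use the solar power formula P = A * eta * G.
Given: A = 2.17 m^2, eta = 0.214, G = 952 W/m^2
P = 2.17 * 0.214 * 952
P = 442.09 W

442.09


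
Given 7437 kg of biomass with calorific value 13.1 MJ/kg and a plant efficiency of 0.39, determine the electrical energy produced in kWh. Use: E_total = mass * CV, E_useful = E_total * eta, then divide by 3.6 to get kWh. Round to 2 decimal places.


Total energy = mass * CV = 7437 * 13.1 = 97424.7 MJ
Useful energy = total * eta = 97424.7 * 0.39 = 37995.63 MJ
Convert to kWh: 37995.63 / 3.6
Useful energy = 10554.34 kWh

10554.34


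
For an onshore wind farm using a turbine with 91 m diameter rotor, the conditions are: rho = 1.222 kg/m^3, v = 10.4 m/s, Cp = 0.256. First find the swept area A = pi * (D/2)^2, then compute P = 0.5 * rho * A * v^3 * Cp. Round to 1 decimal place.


Step 1 -- Compute swept area:
  A = pi * (D/2)^2 = pi * (91/2)^2 = 6503.88 m^2
Step 2 -- Apply wind power equation:
  P = 0.5 * rho * A * v^3 * Cp
  v^3 = 10.4^3 = 1124.864
  P = 0.5 * 1.222 * 6503.88 * 1124.864 * 0.256
  P = 1144336.8 W

1144336.8


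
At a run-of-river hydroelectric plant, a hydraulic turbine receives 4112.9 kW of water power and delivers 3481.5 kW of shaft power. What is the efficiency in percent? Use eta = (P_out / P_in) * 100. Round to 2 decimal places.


Turbine efficiency = (output power / input power) * 100
eta = (3481.5 / 4112.9) * 100
eta = 84.65%

84.65


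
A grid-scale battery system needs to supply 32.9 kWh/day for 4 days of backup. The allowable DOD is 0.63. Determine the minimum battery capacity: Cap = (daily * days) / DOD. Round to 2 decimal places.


Total energy needed = daily * days = 32.9 * 4 = 131.6 kWh
Account for depth of discharge:
  Cap = total_energy / DOD = 131.6 / 0.63
  Cap = 208.89 kWh

208.89


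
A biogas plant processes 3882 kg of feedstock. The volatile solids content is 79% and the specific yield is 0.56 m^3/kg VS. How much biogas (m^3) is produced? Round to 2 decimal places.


Compute volatile solids:
  VS = mass * VS_fraction = 3882 * 0.79 = 3066.78 kg
Calculate biogas volume:
  Biogas = VS * specific_yield = 3066.78 * 0.56
  Biogas = 1717.40 m^3

1717.40


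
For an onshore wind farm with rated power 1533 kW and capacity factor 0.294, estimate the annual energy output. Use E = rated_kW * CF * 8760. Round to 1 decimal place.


Annual energy = rated_kW * capacity_factor * hours_per_year
Given: P_rated = 1533 kW, CF = 0.294, hours = 8760
E = 1533 * 0.294 * 8760
E = 3948149.5 kWh

3948149.5


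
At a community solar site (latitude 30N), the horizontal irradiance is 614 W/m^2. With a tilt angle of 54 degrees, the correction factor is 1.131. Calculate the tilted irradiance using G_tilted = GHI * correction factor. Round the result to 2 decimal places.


Identify the given values:
  GHI = 614 W/m^2, tilt correction factor = 1.131
Apply the formula G_tilted = GHI * factor:
  G_tilted = 614 * 1.131
  G_tilted = 694.43 W/m^2

694.43


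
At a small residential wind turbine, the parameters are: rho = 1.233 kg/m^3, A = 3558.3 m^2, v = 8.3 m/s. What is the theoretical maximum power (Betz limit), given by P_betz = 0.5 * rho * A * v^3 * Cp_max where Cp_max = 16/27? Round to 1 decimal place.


The Betz coefficient Cp_max = 16/27 = 0.5926
v^3 = 8.3^3 = 571.787
P_betz = 0.5 * rho * A * v^3 * Cp_max
P_betz = 0.5 * 1.233 * 3558.3 * 571.787 * 0.5926
P_betz = 743303.4 W

743303.4


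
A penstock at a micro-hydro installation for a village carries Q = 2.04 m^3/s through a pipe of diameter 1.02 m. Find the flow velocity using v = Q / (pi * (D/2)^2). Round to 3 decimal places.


Compute pipe cross-sectional area:
  A = pi * (D/2)^2 = pi * (1.02/2)^2 = 0.8171 m^2
Calculate velocity:
  v = Q / A = 2.04 / 0.8171
  v = 2.497 m/s

2.497


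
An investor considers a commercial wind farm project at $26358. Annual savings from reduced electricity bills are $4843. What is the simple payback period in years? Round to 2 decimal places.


Simple payback period = initial cost / annual savings
Payback = 26358 / 4843
Payback = 5.44 years

5.44


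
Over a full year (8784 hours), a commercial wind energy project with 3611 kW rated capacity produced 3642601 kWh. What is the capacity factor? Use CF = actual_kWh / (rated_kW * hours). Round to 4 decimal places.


Capacity factor = actual output / maximum possible output
Maximum possible = rated * hours = 3611 * 8784 = 31719024 kWh
CF = 3642601 / 31719024
CF = 0.1148

0.1148


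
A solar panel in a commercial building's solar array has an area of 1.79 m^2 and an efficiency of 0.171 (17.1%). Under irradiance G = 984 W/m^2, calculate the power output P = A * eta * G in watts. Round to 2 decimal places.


Use the solar power formula P = A * eta * G.
Given: A = 1.79 m^2, eta = 0.171, G = 984 W/m^2
P = 1.79 * 0.171 * 984
P = 301.19 W

301.19


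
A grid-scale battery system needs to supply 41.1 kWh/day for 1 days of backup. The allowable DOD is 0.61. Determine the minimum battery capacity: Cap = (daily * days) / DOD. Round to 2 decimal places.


Total energy needed = daily * days = 41.1 * 1 = 41.1 kWh
Account for depth of discharge:
  Cap = total_energy / DOD = 41.1 / 0.61
  Cap = 67.38 kWh

67.38


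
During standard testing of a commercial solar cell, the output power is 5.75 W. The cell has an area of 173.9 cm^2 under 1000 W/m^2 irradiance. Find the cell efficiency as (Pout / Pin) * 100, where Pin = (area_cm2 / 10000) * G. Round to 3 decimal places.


First compute the input power:
  Pin = area_cm2 / 10000 * G = 173.9 / 10000 * 1000 = 17.39 W
Then compute efficiency:
  Efficiency = (Pout / Pin) * 100 = (5.75 / 17.39) * 100
  Efficiency = 33.065%

33.065


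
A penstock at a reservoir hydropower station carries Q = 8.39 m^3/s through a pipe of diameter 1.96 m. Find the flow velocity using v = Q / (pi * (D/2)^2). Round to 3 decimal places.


Compute pipe cross-sectional area:
  A = pi * (D/2)^2 = pi * (1.96/2)^2 = 3.0172 m^2
Calculate velocity:
  v = Q / A = 8.39 / 3.0172
  v = 2.781 m/s

2.781


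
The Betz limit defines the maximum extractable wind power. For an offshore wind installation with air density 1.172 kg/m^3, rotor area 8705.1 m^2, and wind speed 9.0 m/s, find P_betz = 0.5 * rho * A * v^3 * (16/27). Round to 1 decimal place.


The Betz coefficient Cp_max = 16/27 = 0.5926
v^3 = 9.0^3 = 729.0
P_betz = 0.5 * rho * A * v^3 * Cp_max
P_betz = 0.5 * 1.172 * 8705.1 * 729.0 * 0.5926
P_betz = 2203713.5 W

2203713.5


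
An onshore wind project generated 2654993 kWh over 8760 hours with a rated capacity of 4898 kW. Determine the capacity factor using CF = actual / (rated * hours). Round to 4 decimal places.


Capacity factor = actual output / maximum possible output
Maximum possible = rated * hours = 4898 * 8760 = 42906480 kWh
CF = 2654993 / 42906480
CF = 0.0619

0.0619


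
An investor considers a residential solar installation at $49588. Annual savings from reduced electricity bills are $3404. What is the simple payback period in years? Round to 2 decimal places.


Simple payback period = initial cost / annual savings
Payback = 49588 / 3404
Payback = 14.57 years

14.57


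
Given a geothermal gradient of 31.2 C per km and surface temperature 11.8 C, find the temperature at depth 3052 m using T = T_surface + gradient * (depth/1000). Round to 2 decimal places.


Convert depth to km: 3052 / 1000 = 3.052 km
Temperature increase = gradient * depth_km = 31.2 * 3.052 = 95.22 C
Temperature at depth = T_surface + delta_T = 11.8 + 95.22
T = 107.02 C

107.02


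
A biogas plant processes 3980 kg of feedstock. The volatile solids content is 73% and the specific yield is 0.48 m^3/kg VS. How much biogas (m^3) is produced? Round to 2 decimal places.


Compute volatile solids:
  VS = mass * VS_fraction = 3980 * 0.73 = 2905.4 kg
Calculate biogas volume:
  Biogas = VS * specific_yield = 2905.4 * 0.48
  Biogas = 1394.59 m^3

1394.59


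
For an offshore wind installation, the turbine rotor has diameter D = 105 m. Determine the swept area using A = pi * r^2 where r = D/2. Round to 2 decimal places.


Compute the rotor radius:
  r = D / 2 = 105 / 2 = 52.5 m
Calculate swept area:
  A = pi * r^2 = pi * 52.5^2
  A = 8659.01 m^2

8659.01


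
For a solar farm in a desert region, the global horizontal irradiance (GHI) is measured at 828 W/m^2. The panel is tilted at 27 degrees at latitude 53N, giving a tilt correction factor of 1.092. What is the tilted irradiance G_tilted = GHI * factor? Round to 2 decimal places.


Identify the given values:
  GHI = 828 W/m^2, tilt correction factor = 1.092
Apply the formula G_tilted = GHI * factor:
  G_tilted = 828 * 1.092
  G_tilted = 904.18 W/m^2

904.18


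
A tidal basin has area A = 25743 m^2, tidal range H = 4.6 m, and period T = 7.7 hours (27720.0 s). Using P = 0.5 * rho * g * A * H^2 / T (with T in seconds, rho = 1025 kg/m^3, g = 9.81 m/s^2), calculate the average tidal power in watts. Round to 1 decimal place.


Convert period to seconds: T = 7.7 * 3600 = 27720.0 s
H^2 = 4.6^2 = 21.16
P = 0.5 * rho * g * A * H^2 / T
P = 0.5 * 1025 * 9.81 * 25743 * 21.16 / 27720.0
P = 98797.2 W

98797.2


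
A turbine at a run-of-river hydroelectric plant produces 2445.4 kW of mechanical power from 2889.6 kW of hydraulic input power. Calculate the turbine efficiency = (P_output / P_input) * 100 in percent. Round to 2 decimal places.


Turbine efficiency = (output power / input power) * 100
eta = (2445.4 / 2889.6) * 100
eta = 84.63%

84.63


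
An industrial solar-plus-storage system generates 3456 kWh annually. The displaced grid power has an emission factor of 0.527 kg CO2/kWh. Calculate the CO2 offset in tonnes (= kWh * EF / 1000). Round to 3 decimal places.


CO2 offset in kg = generation * emission_factor
CO2 offset = 3456 * 0.527 = 1821.31 kg
Convert to tonnes:
  CO2 offset = 1821.31 / 1000 = 1.821 tonnes

1.821


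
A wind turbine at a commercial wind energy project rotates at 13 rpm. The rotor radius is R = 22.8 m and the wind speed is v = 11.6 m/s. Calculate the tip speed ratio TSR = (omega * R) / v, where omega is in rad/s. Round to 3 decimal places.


Convert rotational speed to rad/s:
  omega = 13 * 2 * pi / 60 = 1.3614 rad/s
Compute tip speed:
  v_tip = omega * R = 1.3614 * 22.8 = 31.039 m/s
Tip speed ratio:
  TSR = v_tip / v_wind = 31.039 / 11.6 = 2.676

2.676


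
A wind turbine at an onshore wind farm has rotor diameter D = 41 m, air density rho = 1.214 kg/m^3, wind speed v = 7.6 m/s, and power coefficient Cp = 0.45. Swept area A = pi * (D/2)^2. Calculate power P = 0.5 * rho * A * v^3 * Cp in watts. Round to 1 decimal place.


Step 1 -- Compute swept area:
  A = pi * (D/2)^2 = pi * (41/2)^2 = 1320.25 m^2
Step 2 -- Apply wind power equation:
  P = 0.5 * rho * A * v^3 * Cp
  v^3 = 7.6^3 = 438.976
  P = 0.5 * 1.214 * 1320.25 * 438.976 * 0.45
  P = 158306.8 W

158306.8


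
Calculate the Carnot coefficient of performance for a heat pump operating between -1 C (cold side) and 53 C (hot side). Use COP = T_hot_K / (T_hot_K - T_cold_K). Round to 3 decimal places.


Convert to Kelvin:
  T_hot = 53 + 273.15 = 326.15 K
  T_cold = -1 + 273.15 = 272.15 K
Apply Carnot COP formula:
  COP = T_hot_K / (T_hot_K - T_cold_K) = 326.15 / 54.0
  COP = 6.040

6.040


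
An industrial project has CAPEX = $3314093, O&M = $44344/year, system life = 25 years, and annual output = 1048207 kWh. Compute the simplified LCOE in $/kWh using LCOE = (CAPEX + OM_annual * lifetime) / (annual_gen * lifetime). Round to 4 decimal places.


Total cost = CAPEX + OM * lifetime = 3314093 + 44344 * 25 = 3314093 + 1108600 = 4422693
Total generation = annual * lifetime = 1048207 * 25 = 26205175 kWh
LCOE = 4422693 / 26205175
LCOE = 0.1688 $/kWh

0.1688


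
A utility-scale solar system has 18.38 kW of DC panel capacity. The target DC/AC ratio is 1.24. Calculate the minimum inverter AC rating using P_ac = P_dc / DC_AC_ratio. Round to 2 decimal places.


The inverter AC capacity is determined by the DC/AC ratio.
Given: P_dc = 18.38 kW, DC/AC ratio = 1.24
P_ac = P_dc / ratio = 18.38 / 1.24
P_ac = 14.82 kW

14.82


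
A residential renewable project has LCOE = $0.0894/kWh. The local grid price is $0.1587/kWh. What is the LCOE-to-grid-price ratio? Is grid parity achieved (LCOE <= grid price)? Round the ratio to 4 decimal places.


Compare LCOE to grid price:
  LCOE = $0.0894/kWh, Grid price = $0.1587/kWh
  Ratio = LCOE / grid_price = 0.0894 / 0.1587 = 0.5633
  Grid parity achieved (ratio <= 1)? yes

0.5633


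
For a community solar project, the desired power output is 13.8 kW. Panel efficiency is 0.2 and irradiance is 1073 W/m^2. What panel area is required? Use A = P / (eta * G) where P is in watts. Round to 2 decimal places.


Convert target power to watts: P = 13.8 * 1000 = 13800.0 W
Compute denominator: eta * G = 0.2 * 1073 = 214.6
Required area A = P / (eta * G) = 13800.0 / 214.6
A = 64.31 m^2

64.31


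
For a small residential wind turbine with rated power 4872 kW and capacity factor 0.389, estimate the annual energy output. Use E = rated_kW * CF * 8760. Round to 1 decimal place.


Annual energy = rated_kW * capacity_factor * hours_per_year
Given: P_rated = 4872 kW, CF = 0.389, hours = 8760
E = 4872 * 0.389 * 8760
E = 16602022.1 kWh

16602022.1


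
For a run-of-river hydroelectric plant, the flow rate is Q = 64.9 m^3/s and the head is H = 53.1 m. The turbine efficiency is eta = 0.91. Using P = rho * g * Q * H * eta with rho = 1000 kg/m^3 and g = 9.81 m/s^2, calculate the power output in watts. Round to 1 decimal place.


Apply the hydropower formula P = rho * g * Q * H * eta
rho * g = 1000 * 9.81 = 9810.0
P = 9810.0 * 64.9 * 53.1 * 0.91
P = 30764482.7 W

30764482.7


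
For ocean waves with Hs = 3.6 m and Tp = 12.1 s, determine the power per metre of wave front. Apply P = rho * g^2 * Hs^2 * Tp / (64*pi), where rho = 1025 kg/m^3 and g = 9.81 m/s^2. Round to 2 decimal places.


Apply wave power formula:
  g^2 = 9.81^2 = 96.2361
  Hs^2 = 3.6^2 = 12.96
  Numerator = rho * g^2 * Hs^2 * Tp = 1025 * 96.2361 * 12.96 * 12.1 = 15468644.26
  Denominator = 64 * pi = 201.0619
  P = 15468644.26 / 201.0619 = 76934.72 W/m

76934.72


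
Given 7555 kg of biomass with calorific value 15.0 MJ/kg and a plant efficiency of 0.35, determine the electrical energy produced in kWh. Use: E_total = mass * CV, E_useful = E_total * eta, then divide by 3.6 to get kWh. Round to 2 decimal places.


Total energy = mass * CV = 7555 * 15.0 = 113325.0 MJ
Useful energy = total * eta = 113325.0 * 0.35 = 39663.75 MJ
Convert to kWh: 39663.75 / 3.6
Useful energy = 11017.71 kWh

11017.71
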